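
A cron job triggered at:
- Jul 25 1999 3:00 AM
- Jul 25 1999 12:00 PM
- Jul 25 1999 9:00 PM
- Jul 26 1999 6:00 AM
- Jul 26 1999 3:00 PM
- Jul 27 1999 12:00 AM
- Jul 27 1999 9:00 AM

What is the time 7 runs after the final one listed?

Jul 30 1999 12:00 AM

Gaps: 9, 9, 9, 9, 9, 9 hours — each event is 9 hours after the previous one.
Jul 27 1999 9:00 AM + 9 h = Jul 27 1999 6:00 PM.
Jul 27 1999 6:00 PM + 9 h = Jul 28 1999 3:00 AM.
Jul 28 1999 3:00 AM + 9 h = Jul 28 1999 12:00 PM.
Jul 28 1999 12:00 PM + 9 h = Jul 28 1999 9:00 PM.
Jul 28 1999 9:00 PM + 9 h = Jul 29 1999 6:00 AM.
Jul 29 1999 6:00 AM + 9 h = Jul 29 1999 3:00 PM.
Jul 29 1999 3:00 PM + 9 h = Jul 30 1999 12:00 AM.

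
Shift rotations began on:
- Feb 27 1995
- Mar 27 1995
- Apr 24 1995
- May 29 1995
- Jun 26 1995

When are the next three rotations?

Jul 31 1995, Aug 28 1995, Sep 25 1995

These are Mondays with 28, 28, 35, 28-day gaps.
Each is the final Monday of its month — May 29 1995 is past the 28th, so '4th Monday' doesn't fit.
Last Monday of July 1995: Jul 31 1995.
Last Monday of August 1995: Aug 28 1995.
Last Monday of September 1995: Sep 25 1995.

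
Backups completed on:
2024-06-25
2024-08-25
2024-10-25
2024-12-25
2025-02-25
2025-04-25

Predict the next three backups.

Each date is the 25th; the gaps (61, 61, 61, 62, 59) track the month lengths.
The rule is the 25th of every 2 months.
June 2025: 2025-06-25.
Next: August 2025 → 2025-08-25.
Next: October 2025 → 2025-10-25.

2025-06-25, 2025-08-25, 2025-10-25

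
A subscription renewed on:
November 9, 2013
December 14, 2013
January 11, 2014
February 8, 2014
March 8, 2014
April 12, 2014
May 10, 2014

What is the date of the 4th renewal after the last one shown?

All dates are Saturdays, 35, 28, 28, 28, 35, 28 days apart.
Specifically, the 2nd Saturday of each month.
June 2014 — 2nd Saturday is June 14, 2014.
2nd Saturday of July 2014: July 12, 2014.
August 2014 — 2nd Saturday is August 9, 2014.
2nd Saturday of September 2014: September 13, 2014.

September 13, 2014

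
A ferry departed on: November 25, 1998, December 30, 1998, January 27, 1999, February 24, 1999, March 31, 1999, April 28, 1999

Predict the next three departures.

May 26, 1999; June 30, 1999; July 28, 1999

All Wednesdays; the gaps (35, 28, 28, 35, 28) vary with month length.
This is the last Wednesday of each month.
May 1999 ends with Wednesday May 26, 1999.
Last Wednesday of June 1999: June 30, 1999.
Last Wednesday of July 1999: July 28, 1999.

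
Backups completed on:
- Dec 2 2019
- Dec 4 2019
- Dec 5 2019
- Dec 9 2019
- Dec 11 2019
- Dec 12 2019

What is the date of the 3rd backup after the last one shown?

Gaps: 2, 1, 4, 2, 1 days — not constant, but cyclic with period 3.
The events fall on every Monday, Wednesday and Thursday.
The following Monday is Dec 16 2019.
Next Wednesday: Dec 18 2019.
The following Thursday is Dec 19 2019.

Dec 19 2019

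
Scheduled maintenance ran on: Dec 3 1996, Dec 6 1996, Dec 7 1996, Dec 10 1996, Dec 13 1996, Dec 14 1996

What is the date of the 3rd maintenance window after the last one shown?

Gaps: 3, 1, 3, 3, 1 days — not constant, but cyclic with period 3.
The events fall on every Tuesday, Friday and Saturday.
The following Tuesday is Dec 17 1996.
The following Friday is Dec 20 1996.
Next Saturday: Dec 21 1996.

Dec 21 1996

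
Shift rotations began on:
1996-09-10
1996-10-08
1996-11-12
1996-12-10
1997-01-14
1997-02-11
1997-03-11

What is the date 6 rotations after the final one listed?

Gaps: 28, 35, 28, 35, 28, 28 days — a mix of 28 and 35. Every date is a Tuesday.
Each is the 2nd Tuesday of its month.
2nd Tuesday of April 1997: 1997-04-08.
May 1997 — 2nd Tuesday is 1997-05-13.
June 1997 — 2nd Tuesday is 1997-06-10.
2nd Tuesday of July 1997: 1997-07-08.
August 1997 — 2nd Tuesday is 1997-08-12.
2nd Tuesday of September 1997: 1997-09-09.

1997-09-09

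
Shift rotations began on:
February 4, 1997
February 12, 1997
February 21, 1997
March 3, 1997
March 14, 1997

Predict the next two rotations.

Intervals are 8, 9, 10, 11 days — an arithmetic progression with common difference 1.
Next gap: 12 days. March 14, 1997 + 12 days = March 26, 1997.
Next gap: 13 days. March 26, 1997 + 13 days = April 8, 1997.

March 26, 1997; April 8, 1997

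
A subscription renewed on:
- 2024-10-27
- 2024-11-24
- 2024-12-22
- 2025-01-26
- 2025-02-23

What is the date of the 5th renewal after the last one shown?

2025-07-27

Gaps: 28, 28, 35, 28 days — a mix of 28 and 35. Every date is a Sunday.
Each is the 4th Sunday of its month.
March 2025 — 4th Sunday is 2025-03-23.
April 2025 — 4th Sunday is 2025-04-27.
4th Sunday of May 2025: 2025-05-25.
June 2025 — 4th Sunday is 2025-06-22.
July 2025 — 4th Sunday is 2025-07-27.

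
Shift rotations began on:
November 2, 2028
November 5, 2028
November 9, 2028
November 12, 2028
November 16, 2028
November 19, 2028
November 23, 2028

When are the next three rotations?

November 26, 2028; November 30, 2028; December 3, 2028

Gaps: 3, 4, 3, 4, 3, 4 days — not constant, but cyclic with period 2.
The events fall on every Thursday and Sunday.
Next Sunday: November 26, 2028.
The following Thursday is November 30, 2028.
Next Sunday: December 3, 2028.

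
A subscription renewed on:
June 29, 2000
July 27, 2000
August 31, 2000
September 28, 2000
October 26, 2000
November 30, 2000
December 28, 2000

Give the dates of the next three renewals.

January 25, 2001; February 22, 2001; March 29, 2001

Every date is a Thursday; gaps 28, 35, 28, 28, 35, 28 days.
Each is the last Thursday of its month (at least one falls on the 29th or later, ruling out '4th Thursday').
January 2001 ends with Thursday January 25, 2001.
Last Thursday of February 2001: February 22, 2001.
Last Thursday of March 2001: March 29, 2001.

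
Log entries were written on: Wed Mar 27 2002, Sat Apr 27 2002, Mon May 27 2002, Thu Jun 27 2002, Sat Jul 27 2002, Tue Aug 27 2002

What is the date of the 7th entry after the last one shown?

Thu Mar 27 2003

Each date is the 27th; the gaps (31, 30, 31, 30, 31) track the month lengths.
The rule is the 27th of each month.
Next: September 2002 → Fri Sep 27 2002.
Next: October 2002 → Sun Oct 27 2002.
Next: November 2002 → Wed Nov 27 2002.
Next: December 2002 → Fri Dec 27 2002.
January 2003: Mon Jan 27 2003.
Next: February 2003 → Thu Feb 27 2003.
March 2003: Thu Mar 27 2003.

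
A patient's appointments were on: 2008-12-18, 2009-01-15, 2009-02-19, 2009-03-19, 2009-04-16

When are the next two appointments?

2009-05-21, 2009-06-18

All dates are Thursdays, 28, 35, 28, 28 days apart.
Specifically, the 3rd Thursday of each month.
3rd Thursday of May 2009: 2009-05-21.
June 2009 — 3rd Thursday is 2009-06-18.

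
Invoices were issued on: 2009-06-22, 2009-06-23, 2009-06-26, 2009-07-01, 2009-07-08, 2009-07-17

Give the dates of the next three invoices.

Intervals are 1, 3, 5, 7, 9 days — an arithmetic progression with common difference 2.
Next gap: 11 days. 2009-07-17 + 11 days = 2009-07-28.
Next gap: 13 days. 2009-07-28 + 13 days = 2009-08-10.
Next gap: 15 days. 2009-08-10 + 15 days = 2009-08-25.

2009-07-28, 2009-08-10, 2009-08-25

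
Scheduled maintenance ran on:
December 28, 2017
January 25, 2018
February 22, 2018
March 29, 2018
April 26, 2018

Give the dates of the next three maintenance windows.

May 31, 2018; June 28, 2018; July 26, 2018

These are Thursdays with 28, 28, 35, 28-day gaps.
Each is the final Thursday of its month — March 29, 2018 is past the 28th, so '4th Thursday' doesn't fit.
May 2018 ends with Thursday May 31, 2018.
Last Thursday of June 2018: June 28, 2018.
Last Thursday of July 2018: July 26, 2018.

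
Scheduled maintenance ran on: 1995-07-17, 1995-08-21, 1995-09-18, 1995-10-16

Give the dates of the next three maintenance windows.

1995-11-20, 1995-12-18, 1996-01-15

Gaps: 35, 28, 28 days — a mix of 28 and 35. Every date is a Monday.
Each is the 3rd Monday of its month.
November 1995 — 3rd Monday is 1995-11-20.
3rd Monday of December 1995: 1995-12-18.
January 1996 — 3rd Monday is 1996-01-15.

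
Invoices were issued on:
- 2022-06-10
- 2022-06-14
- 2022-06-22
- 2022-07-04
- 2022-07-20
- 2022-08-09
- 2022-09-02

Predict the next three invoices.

2022-09-30, 2022-11-01, 2022-12-07

Intervals are 4, 8, 12, 16, 20, 24 days — an arithmetic progression with common difference 4.
Next gap: 28 days. 2022-09-02 + 28 days = 2022-09-30.
Next gap: 32 days. 2022-09-30 + 32 days = 2022-11-01.
Next gap: 36 days. 2022-11-01 + 36 days = 2022-12-07.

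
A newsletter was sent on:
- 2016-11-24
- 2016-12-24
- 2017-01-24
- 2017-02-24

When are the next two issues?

Each date is the 24th; the gaps (30, 31, 31) track the month lengths.
The rule is the 24th of each month.
March 2017: 2017-03-24.
April 2017: 2017-04-24.

2017-03-24, 2017-04-24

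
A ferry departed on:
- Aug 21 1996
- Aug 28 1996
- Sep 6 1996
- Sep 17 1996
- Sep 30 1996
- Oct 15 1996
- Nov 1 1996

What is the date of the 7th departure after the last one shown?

Intervals are 7, 9, 11, 13, 15, 17 days — an arithmetic progression with common difference 2.
Next gap: 19 days. Nov 1 1996 + 19 days = Nov 20 1996.
Next gap: 21 days. Nov 20 1996 + 21 days = Dec 11 1996.
Next gap: 23 days. Dec 11 1996 + 23 days = Jan 3 1997.
Next gap: 25 days. Jan 3 1997 + 25 days = Jan 28 1997.
Next gap: 27 days. Jan 28 1997 + 27 days = Feb 24 1997.
Next gap: 29 days. Feb 24 1997 + 29 days = Mar 25 1997.
Next gap: 31 days. Mar 25 1997 + 31 days = Apr 25 1997.

Apr 25 1997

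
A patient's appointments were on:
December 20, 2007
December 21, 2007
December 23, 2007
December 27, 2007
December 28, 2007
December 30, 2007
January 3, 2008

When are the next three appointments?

Gaps: 1, 2, 4, 1, 2, 4 days — not constant, but cyclic with period 3.
The events fall on every Thursday, Friday and Sunday.
The following Friday is January 4, 2008.
Next Sunday: January 6, 2008.
Next Thursday: January 10, 2008.

January 4, 2008; January 6, 2008; January 10, 2008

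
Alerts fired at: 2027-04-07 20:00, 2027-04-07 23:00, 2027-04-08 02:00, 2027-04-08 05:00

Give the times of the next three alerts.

The interval is a steady 3 hours (3, 3, 3).
2027-04-08 05:00 + 3 h = 2027-04-08 08:00.
2027-04-08 08:00 + 3 h = 2027-04-08 11:00.
2027-04-08 11:00 + 3 h = 2027-04-08 14:00.

2027-04-08 08:00, 2027-04-08 11:00, 2027-04-08 14:00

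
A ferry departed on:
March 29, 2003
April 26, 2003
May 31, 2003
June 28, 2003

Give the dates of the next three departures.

All Saturdays; the gaps (28, 35, 28) vary with month length.
This is the last Saturday of each month.
July 2003 ends with Saturday July 26, 2003.
August 2003 ends with Saturday August 30, 2003.
Last Saturday of September 2003: September 27, 2003.

July 26, 2003; August 30, 2003; September 27, 2003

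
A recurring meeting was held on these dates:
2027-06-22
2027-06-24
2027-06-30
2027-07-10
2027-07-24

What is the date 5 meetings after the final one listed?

2027-12-01

The spacing grows by 4 each time: 2, 6, 10, 14 days.
Next gap: 18 days. 2027-07-24 + 18 days = 2027-08-11.
Next gap: 22 days. 2027-08-11 + 22 days = 2027-09-02.
Next gap: 26 days. 2027-09-02 + 26 days = 2027-09-28.
Next gap: 30 days. 2027-09-28 + 30 days = 2027-10-28.
Next gap: 34 days. 2027-10-28 + 34 days = 2027-12-01.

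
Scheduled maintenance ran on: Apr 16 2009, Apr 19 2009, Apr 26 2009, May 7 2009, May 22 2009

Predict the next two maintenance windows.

Jun 10 2009, Jul 3 2009

Intervals are 3, 7, 11, 15 days — an arithmetic progression with common difference 4.
Next gap: 19 days. May 22 2009 + 19 days = Jun 10 2009.
Next gap: 23 days. Jun 10 2009 + 23 days = Jul 3 2009.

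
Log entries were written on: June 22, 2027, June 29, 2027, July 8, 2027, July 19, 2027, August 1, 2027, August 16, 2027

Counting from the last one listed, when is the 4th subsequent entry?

The spacing grows by 2 each time: 7, 9, 11, 13, 15 days.
Next gap: 17 days. August 16, 2027 + 17 days = September 2, 2027.
Next gap: 19 days. September 2, 2027 + 19 days = September 21, 2027.
Next gap: 21 days. September 21, 2027 + 21 days = October 12, 2027.
Next gap: 23 days. October 12, 2027 + 23 days = November 4, 2027.

November 4, 2027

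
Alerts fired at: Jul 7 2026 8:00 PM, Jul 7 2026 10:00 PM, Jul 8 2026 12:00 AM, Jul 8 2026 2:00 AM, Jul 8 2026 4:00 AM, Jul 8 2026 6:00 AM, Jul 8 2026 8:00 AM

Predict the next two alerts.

Spacing: 2, 2, 2, 2, 2, 2 h — constant 2 h.
Jul 8 2026 8:00 AM + 2 h = Jul 8 2026 10:00 AM.
Jul 8 2026 10:00 AM + 2 h = Jul 8 2026 12:00 PM.

Jul 8 2026 10:00 AM, Jul 8 2026 12:00 PM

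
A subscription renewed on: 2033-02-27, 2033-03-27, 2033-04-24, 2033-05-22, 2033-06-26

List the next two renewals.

2033-07-24, 2033-08-28

Gaps: 28, 28, 28, 35 days — a mix of 28 and 35. Every date is a Sunday.
Each is the 4th Sunday of its month.
4th Sunday of July 2033: 2033-07-24.
4th Sunday of August 2033: 2033-08-28.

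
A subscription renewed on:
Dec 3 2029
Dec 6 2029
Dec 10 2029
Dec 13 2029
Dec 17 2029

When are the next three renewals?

Every event lands on a Monday or Thursday (gaps cycle 3, 4, 3, 4).
So the schedule is: every Monday and Thursday.
The following Thursday is Dec 20 2029.
The following Monday is Dec 24 2029.
Next Thursday: Dec 27 2029.

Dec 20 2029, Dec 24 2029, Dec 27 2029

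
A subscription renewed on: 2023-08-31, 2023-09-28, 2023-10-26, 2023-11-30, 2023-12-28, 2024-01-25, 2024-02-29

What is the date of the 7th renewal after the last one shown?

2024-09-26

All Thursdays; the gaps (28, 28, 35, 28, 28, 35) vary with month length.
This is the last Thursday of each month.
March 2024 ends with Thursday 2024-03-28.
Last Thursday of April 2024: 2024-04-25.
Last Thursday of May 2024: 2024-05-30.
June 2024 ends with Thursday 2024-06-27.
Last Thursday of July 2024: 2024-07-25.
Last Thursday of August 2024: 2024-08-29.
September 2024 ends with Thursday 2024-09-26.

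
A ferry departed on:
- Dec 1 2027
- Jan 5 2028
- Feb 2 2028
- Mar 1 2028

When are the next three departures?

Apr 5 2028, May 3 2028, Jun 7 2028

All dates are Wednesdays, 35, 28, 28 days apart.
Specifically, the 1st Wednesday of each month.
April 2028 — 1st Wednesday is Apr 5 2028.
1st Wednesday of May 2028: May 3 2028.
June 2028 — 1st Wednesday is Jun 7 2028.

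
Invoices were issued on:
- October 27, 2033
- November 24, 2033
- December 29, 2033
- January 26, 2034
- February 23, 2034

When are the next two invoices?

Every date is a Thursday; gaps 28, 35, 28, 28 days.
Each is the last Thursday of its month (at least one falls on the 29th or later, ruling out '4th Thursday').
March 2034 ends with Thursday March 30, 2034.
Last Thursday of April 2034: April 27, 2034.

March 30, 2034; April 27, 2034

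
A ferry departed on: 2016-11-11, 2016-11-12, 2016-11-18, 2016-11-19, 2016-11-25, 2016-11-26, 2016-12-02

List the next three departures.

2016-12-03, 2016-12-09, 2016-12-10

Gaps: 1, 6, 1, 6, 1, 6 days — not constant, but cyclic with period 2.
The events fall on every Friday and Saturday.
The following Saturday is 2016-12-03.
The following Friday is 2016-12-09.
The following Saturday is 2016-12-10.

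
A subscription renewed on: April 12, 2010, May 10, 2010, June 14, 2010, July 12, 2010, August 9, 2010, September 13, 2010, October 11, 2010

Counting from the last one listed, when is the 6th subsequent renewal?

All dates are Mondays, 28, 35, 28, 28, 35, 28 days apart.
Specifically, the 2nd Monday of each month.
November 2010 — 2nd Monday is November 8, 2010.
December 2010 — 2nd Monday is December 13, 2010.
January 2011 — 2nd Monday is January 10, 2011.
2nd Monday of February 2011: February 14, 2011.
March 2011 — 2nd Monday is March 14, 2011.
April 2011 — 2nd Monday is April 11, 2011.

April 11, 2011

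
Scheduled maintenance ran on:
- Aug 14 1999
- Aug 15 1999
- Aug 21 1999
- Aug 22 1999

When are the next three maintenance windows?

Aug 28 1999, Aug 29 1999, Sep 4 1999

The gap pattern 1, 6, 1 repeats every 2 events.
These are the Saturdays and Sundays of each week.
The following Saturday is Aug 28 1999.
The following Sunday is Aug 29 1999.
The following Saturday is Sep 4 1999.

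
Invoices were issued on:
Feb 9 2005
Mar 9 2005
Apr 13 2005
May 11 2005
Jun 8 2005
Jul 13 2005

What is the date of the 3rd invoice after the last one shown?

Oct 12 2005

These are Wednesdays at 28- or 35-day spacing (28, 35, 28, 28, 35).
The pattern: 2nd Wednesday of the month.
2nd Wednesday of August 2005: Aug 10 2005.
2nd Wednesday of September 2005: Sep 14 2005.
October 2005 — 2nd Wednesday is Oct 12 2005.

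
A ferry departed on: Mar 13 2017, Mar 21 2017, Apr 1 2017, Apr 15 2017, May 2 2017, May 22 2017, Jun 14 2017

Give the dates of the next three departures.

Jul 10 2017, Aug 8 2017, Sep 9 2017

Gaps: 8, 11, 14, 17, 20, 23 days — each gap is 3 larger than the previous one.
Next gap: 26 days. Jun 14 2017 + 26 days = Jul 10 2017.
Next gap: 29 days. Jul 10 2017 + 29 days = Aug 8 2017.
Next gap: 32 days. Aug 8 2017 + 32 days = Sep 9 2017.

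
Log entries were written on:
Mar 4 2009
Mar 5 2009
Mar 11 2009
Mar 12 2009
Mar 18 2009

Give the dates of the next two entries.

The gap pattern 1, 6, 1, 6 repeats every 2 events.
These are the Wednesdays and Thursdays of each week.
The following Thursday is Mar 19 2009.
Next Wednesday: Mar 25 2009.

Mar 19 2009, Mar 25 2009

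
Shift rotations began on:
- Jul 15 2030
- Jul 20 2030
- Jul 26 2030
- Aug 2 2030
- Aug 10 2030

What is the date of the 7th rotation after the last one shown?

Nov 2 2030

The spacing grows by 1 each time: 5, 6, 7, 8 days.
Next gap: 9 days. Aug 10 2030 + 9 days = Aug 19 2030.
Next gap: 10 days. Aug 19 2030 + 10 days = Aug 29 2030.
Next gap: 11 days. Aug 29 2030 + 11 days = Sep 9 2030.
Next gap: 12 days. Sep 9 2030 + 12 days = Sep 21 2030.
Next gap: 13 days. Sep 21 2030 + 13 days = Oct 4 2030.
Next gap: 14 days. Oct 4 2030 + 14 days = Oct 18 2030.
Next gap: 15 days. Oct 18 2030 + 15 days = Nov 2 2030.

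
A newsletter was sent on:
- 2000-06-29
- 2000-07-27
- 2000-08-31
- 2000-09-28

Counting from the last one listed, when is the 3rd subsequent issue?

2000-12-28

Every date is a Thursday; gaps 28, 35, 28 days.
Each is the last Thursday of its month (at least one falls on the 29th or later, ruling out '4th Thursday').
October 2000 ends with Thursday 2000-10-26.
November 2000 ends with Thursday 2000-11-30.
December 2000 ends with Thursday 2000-12-28.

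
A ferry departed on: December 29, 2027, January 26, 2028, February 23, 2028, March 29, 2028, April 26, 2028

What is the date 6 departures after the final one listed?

These are Wednesdays with 28, 28, 35, 28-day gaps.
Each is the final Wednesday of its month — December 29, 2027 is past the 28th, so '4th Wednesday' doesn't fit.
Last Wednesday of May 2028: May 31, 2028.
June 2028 ends with Wednesday June 28, 2028.
July 2028 ends with Wednesday July 26, 2028.
Last Wednesday of August 2028: August 30, 2028.
Last Wednesday of September 2028: September 27, 2028.
Last Wednesday of October 2028: October 25, 2028.

October 25, 2028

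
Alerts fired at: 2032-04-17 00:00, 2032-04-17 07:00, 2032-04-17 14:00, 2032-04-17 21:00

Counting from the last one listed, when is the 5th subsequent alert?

2032-04-19 08:00

The interval is a steady 7 hours (7, 7, 7).
2032-04-17 21:00 + 7 h = 2032-04-18 04:00.
2032-04-18 04:00 + 7 h = 2032-04-18 11:00.
2032-04-18 11:00 + 7 h = 2032-04-18 18:00.
2032-04-18 18:00 + 7 h = 2032-04-19 01:00.
2032-04-19 01:00 + 7 h = 2032-04-19 08:00.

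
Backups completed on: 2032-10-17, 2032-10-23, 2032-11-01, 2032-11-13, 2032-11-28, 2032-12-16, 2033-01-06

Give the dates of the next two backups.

Intervals are 6, 9, 12, 15, 18, 21 days — an arithmetic progression with common difference 3.
Next gap: 24 days. 2033-01-06 + 24 days = 2033-01-30.
Next gap: 27 days. 2033-01-30 + 27 days = 2033-02-26.

2033-01-30, 2033-02-26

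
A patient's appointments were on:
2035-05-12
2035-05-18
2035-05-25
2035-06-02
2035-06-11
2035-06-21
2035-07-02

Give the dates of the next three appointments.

Intervals are 6, 7, 8, 9, 10, 11 days — an arithmetic progression with common difference 1.
Next gap: 12 days. 2035-07-02 + 12 days = 2035-07-14.
Next gap: 13 days. 2035-07-14 + 13 days = 2035-07-27.
Next gap: 14 days. 2035-07-27 + 14 days = 2035-08-10.

2035-07-14, 2035-07-27, 2035-08-10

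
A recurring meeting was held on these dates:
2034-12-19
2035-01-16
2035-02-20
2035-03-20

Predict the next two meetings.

2035-04-17, 2035-05-15

These are Tuesdays at 28- or 35-day spacing (28, 35, 28).
The pattern: 3rd Tuesday of the month.
April 2035 — 3rd Tuesday is 2035-04-17.
3rd Tuesday of May 2035: 2035-05-15.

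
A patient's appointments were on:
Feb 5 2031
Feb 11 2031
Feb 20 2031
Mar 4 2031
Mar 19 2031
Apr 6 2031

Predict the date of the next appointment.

Apr 27 2031

Intervals are 6, 9, 12, 15, 18 days — an arithmetic progression with common difference 3.
Next gap: 21 days. Apr 6 2031 + 21 days = Apr 27 2031.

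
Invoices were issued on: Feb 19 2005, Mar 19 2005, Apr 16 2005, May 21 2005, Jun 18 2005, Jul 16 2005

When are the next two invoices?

Gaps: 28, 28, 35, 28, 28 days — a mix of 28 and 35. Every date is a Saturday.
Each is the 3rd Saturday of its month.
3rd Saturday of August 2005: Aug 20 2005.
September 2005 — 3rd Saturday is Sep 17 2005.

Aug 20 2005, Sep 17 2005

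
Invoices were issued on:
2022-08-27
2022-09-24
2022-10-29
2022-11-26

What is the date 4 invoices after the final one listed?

All Saturdays; the gaps (28, 35, 28) vary with month length.
This is the last Saturday of each month.
December 2022 ends with Saturday 2022-12-31.
January 2023 ends with Saturday 2023-01-28.
February 2023 ends with Saturday 2023-02-25.
Last Saturday of March 2023: 2023-03-25.

2023-03-25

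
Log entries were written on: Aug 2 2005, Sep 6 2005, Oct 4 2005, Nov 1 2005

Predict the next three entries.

Dec 6 2005, Jan 3 2006, Feb 7 2006

These are Tuesdays at 28- or 35-day spacing (35, 28, 28).
The pattern: 1st Tuesday of the month.
1st Tuesday of December 2005: Dec 6 2005.
1st Tuesday of January 2006: Jan 3 2006.
February 2006 — 1st Tuesday is Feb 7 2006.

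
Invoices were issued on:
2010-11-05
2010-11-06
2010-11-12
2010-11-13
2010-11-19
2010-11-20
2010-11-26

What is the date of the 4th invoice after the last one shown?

2010-12-10

Gaps: 1, 6, 1, 6, 1, 6 days — not constant, but cyclic with period 2.
The events fall on every Friday and Saturday.
The following Saturday is 2010-11-27.
Next Friday: 2010-12-03.
The following Saturday is 2010-12-04.
Next Friday: 2010-12-10.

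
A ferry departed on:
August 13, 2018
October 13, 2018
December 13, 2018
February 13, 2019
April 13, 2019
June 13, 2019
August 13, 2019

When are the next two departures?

Gaps: 61, 61, 62, 59, 61, 61 days — not constant. Every event is on the 13th of the month.
Pattern: the 13th of every 2 months.
October 2019: October 13, 2019.
December 2019: December 13, 2019.

October 13, 2019; December 13, 2019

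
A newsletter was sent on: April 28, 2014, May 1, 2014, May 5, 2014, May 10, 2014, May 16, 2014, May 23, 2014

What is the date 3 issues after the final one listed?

Intervals are 3, 4, 5, 6, 7 days — an arithmetic progression with common difference 1.
Next gap: 8 days. May 23, 2014 + 8 days = May 31, 2014.
Next gap: 9 days. May 31, 2014 + 9 days = June 9, 2014.
Next gap: 10 days. June 9, 2014 + 10 days = June 19, 2014.

June 19, 2014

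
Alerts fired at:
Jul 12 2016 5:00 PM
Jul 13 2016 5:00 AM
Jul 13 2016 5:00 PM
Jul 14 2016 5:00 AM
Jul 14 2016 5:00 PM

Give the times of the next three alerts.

Jul 15 2016 5:00 AM, Jul 15 2016 5:00 PM, Jul 16 2016 5:00 AM

The interval is a steady 12 hours (12, 12, 12, 12).
Jul 14 2016 5:00 PM + 12 h = Jul 15 2016 5:00 AM.
Jul 15 2016 5:00 AM + 12 h = Jul 15 2016 5:00 PM.
Jul 15 2016 5:00 PM + 12 h = Jul 16 2016 5:00 AM.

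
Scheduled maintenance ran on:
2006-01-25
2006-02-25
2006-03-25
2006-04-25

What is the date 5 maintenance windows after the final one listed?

Gaps: 31, 28, 31 days — not constant. Every event is on the 25th of the month.
Pattern: the 25th of each month.
Next: May 2006 → 2006-05-25.
Next: June 2006 → 2006-06-25.
Next: July 2006 → 2006-07-25.
Next: August 2006 → 2006-08-25.
Next: September 2006 → 2006-09-25.

2006-09-25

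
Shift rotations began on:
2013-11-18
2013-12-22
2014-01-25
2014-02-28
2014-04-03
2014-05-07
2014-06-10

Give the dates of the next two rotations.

The spacing is 34, 34, 34, 34, 34, 34 days — always 34 days.
2014-06-10 + 34 days = 2014-07-14.
2014-07-14 + 34 days = 2014-08-17.

2014-07-14, 2014-08-17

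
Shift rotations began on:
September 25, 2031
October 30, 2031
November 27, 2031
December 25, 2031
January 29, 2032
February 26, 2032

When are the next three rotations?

These are Thursdays with 35, 28, 28, 35, 28-day gaps.
Each is the final Thursday of its month — October 30, 2031 is past the 28th, so '4th Thursday' doesn't fit.
March 2032 ends with Thursday March 25, 2032.
April 2032 ends with Thursday April 29, 2032.
May 2032 ends with Thursday May 27, 2032.

March 25, 2032; April 29, 2032; May 27, 2032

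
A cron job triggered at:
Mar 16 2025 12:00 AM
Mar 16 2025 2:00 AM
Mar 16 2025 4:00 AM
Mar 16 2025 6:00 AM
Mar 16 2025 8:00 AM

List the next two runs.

The interval is a steady 2 hours (2, 2, 2, 2).
Mar 16 2025 8:00 AM + 2 h = Mar 16 2025 10:00 AM.
Mar 16 2025 10:00 AM + 2 h = Mar 16 2025 12:00 PM.

Mar 16 2025 10:00 AM, Mar 16 2025 12:00 PM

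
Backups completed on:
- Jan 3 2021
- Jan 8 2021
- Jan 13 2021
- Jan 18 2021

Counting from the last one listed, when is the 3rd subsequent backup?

Feb 2 2021

The spacing is 5, 5, 5 days — always 5 days.
Jan 18 2021 + 5 days = Jan 23 2021.
Jan 23 2021 + 5 days = Jan 28 2021.
Jan 28 2021 + 5 days = Feb 2 2021.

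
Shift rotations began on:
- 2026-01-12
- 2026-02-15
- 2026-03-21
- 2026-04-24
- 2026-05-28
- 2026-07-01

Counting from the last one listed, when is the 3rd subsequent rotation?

Every event comes 34 days after the last (34, 34, 34, 34, 34).
2026-07-01 + 34 days = 2026-08-04.
2026-08-04 + 34 days = 2026-09-07.
2026-09-07 + 34 days = 2026-10-11.

2026-10-11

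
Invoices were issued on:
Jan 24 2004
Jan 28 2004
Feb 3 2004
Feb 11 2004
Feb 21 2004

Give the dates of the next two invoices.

Mar 4 2004, Mar 18 2004

Intervals are 4, 6, 8, 10 days — an arithmetic progression with common difference 2.
Next gap: 12 days. Feb 21 2004 + 12 days = Mar 4 2004.
Next gap: 14 days. Mar 4 2004 + 14 days = Mar 18 2004.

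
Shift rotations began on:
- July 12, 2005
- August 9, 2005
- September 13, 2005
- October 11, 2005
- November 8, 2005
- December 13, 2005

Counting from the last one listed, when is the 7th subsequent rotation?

July 11, 2006

These are Tuesdays at 28- or 35-day spacing (28, 35, 28, 28, 35).
The pattern: 2nd Tuesday of the month.
January 2006 — 2nd Tuesday is January 10, 2006.
2nd Tuesday of February 2006: February 14, 2006.
March 2006 — 2nd Tuesday is March 14, 2006.
2nd Tuesday of April 2006: April 11, 2006.
2nd Tuesday of May 2006: May 9, 2006.
June 2006 — 2nd Tuesday is June 13, 2006.
2nd Tuesday of July 2006: July 11, 2006.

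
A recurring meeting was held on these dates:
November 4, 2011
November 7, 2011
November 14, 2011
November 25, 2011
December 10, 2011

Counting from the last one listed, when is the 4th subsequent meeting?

March 19, 2012

Intervals are 3, 7, 11, 15 days — an arithmetic progression with common difference 4.
Next gap: 19 days. December 10, 2011 + 19 days = December 29, 2011.
Next gap: 23 days. December 29, 2011 + 23 days = January 21, 2012.
Next gap: 27 days. January 21, 2012 + 27 days = February 17, 2012.
Next gap: 31 days. February 17, 2012 + 31 days = March 19, 2012.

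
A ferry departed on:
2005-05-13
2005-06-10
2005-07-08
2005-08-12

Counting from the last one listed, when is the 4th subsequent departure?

2005-12-09

These are Fridays at 28- or 35-day spacing (28, 28, 35).
The pattern: 2nd Friday of the month.
2nd Friday of September 2005: 2005-09-09.
October 2005 — 2nd Friday is 2005-10-14.
2nd Friday of November 2005: 2005-11-11.
December 2005 — 2nd Friday is 2005-12-09.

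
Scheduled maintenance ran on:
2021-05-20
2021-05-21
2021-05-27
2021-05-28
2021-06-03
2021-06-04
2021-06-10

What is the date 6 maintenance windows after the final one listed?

Gaps: 1, 6, 1, 6, 1, 6 days — not constant, but cyclic with period 2.
The events fall on every Thursday and Friday.
The following Friday is 2021-06-11.
The following Thursday is 2021-06-17.
Next Friday: 2021-06-18.
Next Thursday: 2021-06-24.
The following Friday is 2021-06-25.
Next Thursday: 2021-07-01.

2021-07-01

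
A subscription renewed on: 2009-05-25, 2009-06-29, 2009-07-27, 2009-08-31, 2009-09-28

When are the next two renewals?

2009-10-26, 2009-11-30

These are Mondays with 35, 28, 35, 28-day gaps.
Each is the final Monday of its month — 2009-06-29 is past the 28th, so '4th Monday' doesn't fit.
Last Monday of October 2009: 2009-10-26.
Last Monday of November 2009: 2009-11-30.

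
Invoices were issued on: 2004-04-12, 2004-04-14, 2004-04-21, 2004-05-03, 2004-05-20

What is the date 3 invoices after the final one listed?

2004-08-09

Gaps: 2, 7, 12, 17 days — each gap is 5 larger than the previous one.
Next gap: 22 days. 2004-05-20 + 22 days = 2004-06-11.
Next gap: 27 days. 2004-06-11 + 27 days = 2004-07-08.
Next gap: 32 days. 2004-07-08 + 32 days = 2004-08-09.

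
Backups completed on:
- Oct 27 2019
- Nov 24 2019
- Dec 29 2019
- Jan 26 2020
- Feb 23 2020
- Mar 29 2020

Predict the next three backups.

Apr 26 2020, May 31 2020, Jun 28 2020

All Sundays; the gaps (28, 35, 28, 28, 35) vary with month length.
This is the last Sunday of each month.
Last Sunday of April 2020: Apr 26 2020.
Last Sunday of May 2020: May 31 2020.
Last Sunday of June 2020: Jun 28 2020.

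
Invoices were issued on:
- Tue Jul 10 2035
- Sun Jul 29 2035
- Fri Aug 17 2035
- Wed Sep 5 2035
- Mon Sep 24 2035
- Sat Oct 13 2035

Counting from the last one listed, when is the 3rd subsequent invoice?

Gaps between consecutive events: 19, 19, 19, 19, 19 days — a constant 19-day interval.
Sat Oct 13 2035 + 19 days = Thu Nov 1 2035.
Thu Nov 1 2035 + 19 days = Tue Nov 20 2035.
Tue Nov 20 2035 + 19 days = Sun Dec 9 2035.

Sun Dec 9 2035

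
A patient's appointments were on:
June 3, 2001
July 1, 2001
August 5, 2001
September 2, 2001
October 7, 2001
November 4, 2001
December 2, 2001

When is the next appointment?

These are Sundays at 28- or 35-day spacing (28, 35, 28, 35, 28, 28).
The pattern: 1st Sunday of the month.
January 2002 — 1st Sunday is January 6, 2002.

January 6, 2002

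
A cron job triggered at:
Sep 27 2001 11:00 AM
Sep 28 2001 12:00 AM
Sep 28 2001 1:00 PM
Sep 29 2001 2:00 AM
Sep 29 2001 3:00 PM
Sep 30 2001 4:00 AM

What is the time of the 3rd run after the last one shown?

Oct 1 2001 7:00 PM

Spacing: 13, 13, 13, 13, 13 h — constant 13 h.
Sep 30 2001 4:00 AM + 13 h = Sep 30 2001 5:00 PM.
Sep 30 2001 5:00 PM + 13 h = Oct 1 2001 6:00 AM.
Oct 1 2001 6:00 AM + 13 h = Oct 1 2001 7:00 PM.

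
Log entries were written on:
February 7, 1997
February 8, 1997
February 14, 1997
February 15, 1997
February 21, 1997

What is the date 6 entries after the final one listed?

March 14, 1997

Gaps: 1, 6, 1, 6 days — not constant, but cyclic with period 2.
The events fall on every Friday and Saturday.
Next Saturday: February 22, 1997.
Next Friday: February 28, 1997.
The following Saturday is March 1, 1997.
The following Friday is March 7, 1997.
The following Saturday is March 8, 1997.
Next Friday: March 14, 1997.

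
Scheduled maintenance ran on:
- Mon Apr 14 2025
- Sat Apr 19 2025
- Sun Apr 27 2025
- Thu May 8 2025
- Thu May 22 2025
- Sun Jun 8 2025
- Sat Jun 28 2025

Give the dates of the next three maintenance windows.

Mon Jul 21 2025, Sat Aug 16 2025, Sun Sep 14 2025

Gaps: 5, 8, 11, 14, 17, 20 days — each gap is 3 larger than the previous one.
Next gap: 23 days. Sat Jun 28 2025 + 23 days = Mon Jul 21 2025.
Next gap: 26 days. Mon Jul 21 2025 + 26 days = Sat Aug 16 2025.
Next gap: 29 days. Sat Aug 16 2025 + 29 days = Sun Sep 14 2025.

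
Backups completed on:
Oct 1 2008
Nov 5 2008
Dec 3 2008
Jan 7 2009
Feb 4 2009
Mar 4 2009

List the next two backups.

Apr 1 2009, May 6 2009

All dates are Wednesdays, 35, 28, 35, 28, 28 days apart.
Specifically, the 1st Wednesday of each month.
April 2009 — 1st Wednesday is Apr 1 2009.
1st Wednesday of May 2009: May 6 2009.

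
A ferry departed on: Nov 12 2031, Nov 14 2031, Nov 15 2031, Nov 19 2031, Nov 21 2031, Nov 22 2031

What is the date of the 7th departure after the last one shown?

The gap pattern 2, 1, 4, 2, 1 repeats every 3 events.
These are the Wednesdays, Fridays and Saturdays of each week.
Next Wednesday: Nov 26 2031.
The following Friday is Nov 28 2031.
Next Saturday: Nov 29 2031.
Next Wednesday: Dec 3 2031.
The following Friday is Dec 5 2031.
The following Saturday is Dec 6 2031.
Next Wednesday: Dec 10 2031.

Dec 10 2031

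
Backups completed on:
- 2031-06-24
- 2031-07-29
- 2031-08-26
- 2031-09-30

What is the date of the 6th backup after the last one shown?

2032-03-30

These are Tuesdays with 35, 28, 35-day gaps.
Each is the final Tuesday of its month — 2031-07-29 is past the 28th, so '4th Tuesday' doesn't fit.
October 2031 ends with Tuesday 2031-10-28.
Last Tuesday of November 2031: 2031-11-25.
December 2031 ends with Tuesday 2031-12-30.
January 2032 ends with Tuesday 2032-01-27.
February 2032 ends with Tuesday 2032-02-24.
Last Tuesday of March 2032: 2032-03-30.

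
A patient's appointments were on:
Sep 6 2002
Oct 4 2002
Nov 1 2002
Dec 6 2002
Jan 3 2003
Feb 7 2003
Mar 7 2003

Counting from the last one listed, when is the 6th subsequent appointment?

Gaps: 28, 28, 35, 28, 35, 28 days — a mix of 28 and 35. Every date is a Friday.
Each is the 1st Friday of its month.
April 2003 — 1st Friday is Apr 4 2003.
1st Friday of May 2003: May 2 2003.
June 2003 — 1st Friday is Jun 6 2003.
July 2003 — 1st Friday is Jul 4 2003.
August 2003 — 1st Friday is Aug 1 2003.
1st Friday of September 2003: Sep 5 2003.

Sep 5 2003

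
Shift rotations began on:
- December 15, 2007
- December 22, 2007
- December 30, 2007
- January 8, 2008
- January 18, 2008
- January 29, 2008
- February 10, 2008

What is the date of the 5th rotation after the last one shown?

Intervals are 7, 8, 9, 10, 11, 12 days — an arithmetic progression with common difference 1.
Next gap: 13 days. February 10, 2008 + 13 days = February 23, 2008.
Next gap: 14 days. February 23, 2008 + 14 days = March 8, 2008.
Next gap: 15 days. March 8, 2008 + 15 days = March 23, 2008.
Next gap: 16 days. March 23, 2008 + 16 days = April 8, 2008.
Next gap: 17 days. April 8, 2008 + 17 days = April 25, 2008.

April 25, 2008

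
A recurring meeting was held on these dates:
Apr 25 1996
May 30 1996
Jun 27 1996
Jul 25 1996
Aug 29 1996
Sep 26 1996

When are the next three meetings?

Every date is a Thursday; gaps 35, 28, 28, 35, 28 days.
Each is the last Thursday of its month (at least one falls on the 29th or later, ruling out '4th Thursday').
Last Thursday of October 1996: Oct 31 1996.
November 1996 ends with Thursday Nov 28 1996.
December 1996 ends with Thursday Dec 26 1996.

Oct 31 1996, Nov 28 1996, Dec 26 1996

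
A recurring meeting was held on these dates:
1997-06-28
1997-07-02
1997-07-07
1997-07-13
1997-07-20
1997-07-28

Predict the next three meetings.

1997-08-06, 1997-08-16, 1997-08-27

The spacing grows by 1 each time: 4, 5, 6, 7, 8 days.
Next gap: 9 days. 1997-07-28 + 9 days = 1997-08-06.
Next gap: 10 days. 1997-08-06 + 10 days = 1997-08-16.
Next gap: 11 days. 1997-08-16 + 11 days = 1997-08-27.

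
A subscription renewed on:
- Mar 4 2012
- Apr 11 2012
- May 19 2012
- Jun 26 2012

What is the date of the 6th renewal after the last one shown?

Feb 9 2013

Gaps between consecutive events: 38, 38, 38 days — a constant 38-day interval.
Jun 26 2012 + 38 days = Aug 3 2012.
Aug 3 2012 + 38 days = Sep 10 2012.
Sep 10 2012 + 38 days = Oct 18 2012.
Oct 18 2012 + 38 days = Nov 25 2012.
Nov 25 2012 + 38 days = Jan 2 2013.
Jan 2 2013 + 38 days = Feb 9 2013.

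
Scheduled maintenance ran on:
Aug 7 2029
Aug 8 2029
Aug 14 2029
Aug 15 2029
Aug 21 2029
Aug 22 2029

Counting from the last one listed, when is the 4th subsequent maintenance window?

The gap pattern 1, 6, 1, 6, 1 repeats every 2 events.
These are the Tuesdays and Wednesdays of each week.
Next Tuesday: Aug 28 2029.
Next Wednesday: Aug 29 2029.
Next Tuesday: Sep 4 2029.
Next Wednesday: Sep 5 2029.

Sep 5 2029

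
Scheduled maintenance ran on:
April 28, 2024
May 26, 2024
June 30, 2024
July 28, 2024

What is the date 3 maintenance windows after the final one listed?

October 27, 2024

These are Sundays with 28, 35, 28-day gaps.
Each is the final Sunday of its month — June 30, 2024 is past the 28th, so '4th Sunday' doesn't fit.
August 2024 ends with Sunday August 25, 2024.
September 2024 ends with Sunday September 29, 2024.
Last Sunday of October 2024: October 27, 2024.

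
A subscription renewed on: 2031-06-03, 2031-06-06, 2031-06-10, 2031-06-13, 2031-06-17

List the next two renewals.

The gap pattern 3, 4, 3, 4 repeats every 2 events.
These are the Tuesdays and Fridays of each week.
Next Friday: 2031-06-20.
Next Tuesday: 2031-06-24.

2031-06-20, 2031-06-24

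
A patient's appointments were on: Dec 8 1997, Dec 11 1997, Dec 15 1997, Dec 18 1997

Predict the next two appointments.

Every event lands on a Monday or Thursday (gaps cycle 3, 4, 3).
So the schedule is: every Monday and Thursday.
The following Monday is Dec 22 1997.
The following Thursday is Dec 25 1997.

Dec 22 1997, Dec 25 1997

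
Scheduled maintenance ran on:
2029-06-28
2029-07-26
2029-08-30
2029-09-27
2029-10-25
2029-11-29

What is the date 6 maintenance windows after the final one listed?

These are Thursdays with 28, 35, 28, 28, 35-day gaps.
Each is the final Thursday of its month — 2029-08-30 is past the 28th, so '4th Thursday' doesn't fit.
Last Thursday of December 2029: 2029-12-27.
Last Thursday of January 2030: 2030-01-31.
Last Thursday of February 2030: 2030-02-28.
March 2030 ends with Thursday 2030-03-28.
April 2030 ends with Thursday 2030-04-25.
Last Thursday of May 2030: 2030-05-30.

2030-05-30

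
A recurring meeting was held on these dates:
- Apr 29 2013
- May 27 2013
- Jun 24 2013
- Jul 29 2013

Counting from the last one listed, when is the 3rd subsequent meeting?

Oct 28 2013

All Mondays; the gaps (28, 28, 35) vary with month length.
This is the last Monday of each month.
Last Monday of August 2013: Aug 26 2013.
September 2013 ends with Monday Sep 30 2013.
October 2013 ends with Monday Oct 28 2013.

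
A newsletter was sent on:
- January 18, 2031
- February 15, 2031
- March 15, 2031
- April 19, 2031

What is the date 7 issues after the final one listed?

All dates are Saturdays, 28, 28, 35 days apart.
Specifically, the 3rd Saturday of each month.
3rd Saturday of May 2031: May 17, 2031.
June 2031 — 3rd Saturday is June 21, 2031.
July 2031 — 3rd Saturday is July 19, 2031.
3rd Saturday of August 2031: August 16, 2031.
3rd Saturday of September 2031: September 20, 2031.
October 2031 — 3rd Saturday is October 18, 2031.
November 2031 — 3rd Saturday is November 15, 2031.

November 15, 2031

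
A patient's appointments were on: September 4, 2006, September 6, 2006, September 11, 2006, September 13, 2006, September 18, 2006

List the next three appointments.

September 20, 2006; September 25, 2006; September 27, 2006

Every event lands on a Monday or Wednesday (gaps cycle 2, 5, 2, 5).
So the schedule is: every Monday and Wednesday.
Next Wednesday: September 20, 2006.
The following Monday is September 25, 2006.
Next Wednesday: September 27, 2006.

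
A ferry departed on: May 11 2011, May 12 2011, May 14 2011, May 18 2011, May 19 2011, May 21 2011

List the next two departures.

May 25 2011, May 26 2011

Gaps: 1, 2, 4, 1, 2 days — not constant, but cyclic with period 3.
The events fall on every Wednesday, Thursday and Saturday.
The following Wednesday is May 25 2011.
The following Thursday is May 26 2011.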